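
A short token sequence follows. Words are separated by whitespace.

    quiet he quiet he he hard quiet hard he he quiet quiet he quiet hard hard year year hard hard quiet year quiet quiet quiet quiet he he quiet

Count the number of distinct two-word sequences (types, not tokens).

14

29 tokens → 28 bigram windows in total.
Repeated bigrams (each contributes count−1 duplicates):
  he quiet: 4
  quiet he: 4
  quiet quiet: 4
  he he: 3
  hard hard: 2
  hard quiet: 2
  quiet hard: 2
14 duplicate windows → 28 − 14 = 14 distinct.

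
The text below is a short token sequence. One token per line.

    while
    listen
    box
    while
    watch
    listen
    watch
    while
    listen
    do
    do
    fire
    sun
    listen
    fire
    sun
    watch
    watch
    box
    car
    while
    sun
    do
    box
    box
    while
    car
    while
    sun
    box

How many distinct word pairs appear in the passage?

30 tokens → 29 bigram windows in total.
Repeated bigrams (each contributes count−1 duplicates):
  box while: 2
  car while: 2
  fire sun: 2
  while listen: 2
  while sun: 2
5 duplicate windows → 29 − 5 = 24 distinct.

24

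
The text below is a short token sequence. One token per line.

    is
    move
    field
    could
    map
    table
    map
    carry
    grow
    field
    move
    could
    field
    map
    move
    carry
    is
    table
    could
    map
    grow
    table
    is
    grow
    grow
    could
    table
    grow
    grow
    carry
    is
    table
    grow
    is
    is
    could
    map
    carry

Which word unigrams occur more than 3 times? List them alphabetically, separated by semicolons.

carry; could; grow; is; map; table

Unigram counts meeting the condition (more than 3 times):
  carry: 4
  could: 5
  grow: 7
  is: 6
  map: 5
  table: 5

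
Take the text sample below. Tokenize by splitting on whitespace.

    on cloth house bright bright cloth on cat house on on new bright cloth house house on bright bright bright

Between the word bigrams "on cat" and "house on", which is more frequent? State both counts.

"on cat": 1 occurrence
"house on": 2 occurrences

"house on" (2 vs 1)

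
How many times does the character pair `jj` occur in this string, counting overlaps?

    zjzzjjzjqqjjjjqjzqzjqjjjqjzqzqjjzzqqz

Sliding a length-2 window over the 37 characters (36 positions):
  position 5–6: jj
  position 11–12: jj
  position 12–13: jj
  position 13–14: jj
  position 22–23: jj
  position 23–24: jj
  position 31–32: jj

7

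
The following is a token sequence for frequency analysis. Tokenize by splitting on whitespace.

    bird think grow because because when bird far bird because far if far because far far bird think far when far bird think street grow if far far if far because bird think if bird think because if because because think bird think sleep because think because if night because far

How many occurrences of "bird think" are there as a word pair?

Scanning the 50 overlapping bigram windows for "bird think":
  position 1–2: bird think
  position 17–18: bird think
  position 22–23: bird think
  position 32–33: bird think
  position 35–36: bird think
  position 42–43: bird think

6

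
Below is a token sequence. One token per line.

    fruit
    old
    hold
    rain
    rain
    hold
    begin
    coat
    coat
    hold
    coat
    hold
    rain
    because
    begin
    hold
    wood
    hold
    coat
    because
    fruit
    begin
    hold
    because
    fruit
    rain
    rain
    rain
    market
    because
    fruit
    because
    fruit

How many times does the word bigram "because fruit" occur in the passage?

Scanning the 32 overlapping bigram windows for "because fruit":
  position 20–21: because fruit
  position 24–25: because fruit
  position 30–31: because fruit
  position 32–33: because fruit

4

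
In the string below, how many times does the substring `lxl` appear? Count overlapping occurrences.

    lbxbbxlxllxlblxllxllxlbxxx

5

Sliding a length-3 window over the 26 characters (24 positions):
  position 7–9: lxl
  position 10–12: lxl
  position 14–16: lxl
  position 17–19: lxl
  position 20–22: lxl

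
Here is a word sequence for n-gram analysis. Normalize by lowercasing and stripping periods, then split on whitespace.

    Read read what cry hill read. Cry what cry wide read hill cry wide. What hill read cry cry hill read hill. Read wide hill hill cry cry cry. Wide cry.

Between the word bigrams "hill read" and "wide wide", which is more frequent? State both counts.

"hill read": 4 occurrences
"wide wide": 0 occurrences

"hill read" (4 vs 0)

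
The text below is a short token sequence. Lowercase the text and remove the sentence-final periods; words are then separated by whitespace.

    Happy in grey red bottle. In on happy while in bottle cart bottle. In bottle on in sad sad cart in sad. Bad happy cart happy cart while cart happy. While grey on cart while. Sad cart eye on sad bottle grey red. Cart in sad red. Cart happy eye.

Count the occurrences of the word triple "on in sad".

Scanning the 48 overlapping trigram windows for "on in sad":
  position 16–18: on in sad

1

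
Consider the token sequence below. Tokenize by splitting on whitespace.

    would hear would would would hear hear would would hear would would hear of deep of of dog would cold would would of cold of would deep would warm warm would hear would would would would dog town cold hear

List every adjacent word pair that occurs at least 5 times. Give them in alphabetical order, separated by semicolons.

would hear; would would

Bigram counts meeting the condition (at least 5 times):
  would hear: 5
  would would: 8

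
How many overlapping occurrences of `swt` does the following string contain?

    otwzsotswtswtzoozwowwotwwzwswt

3

Sliding a length-3 window over the 30 characters (28 positions):
  position 8–10: swt
  position 11–13: swt
  position 28–30: swt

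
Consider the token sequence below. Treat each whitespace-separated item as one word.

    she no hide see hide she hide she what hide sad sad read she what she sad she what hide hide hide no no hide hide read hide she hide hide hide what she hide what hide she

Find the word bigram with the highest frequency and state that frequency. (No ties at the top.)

"hide hide", 5 times

Bigram frequencies (highest first):
  hide hide: 5
  hide she: 4
  she hide: 3
  she what: 3
  what hide: 3
  no hide: 2
  … (15 more, each ≤ 2)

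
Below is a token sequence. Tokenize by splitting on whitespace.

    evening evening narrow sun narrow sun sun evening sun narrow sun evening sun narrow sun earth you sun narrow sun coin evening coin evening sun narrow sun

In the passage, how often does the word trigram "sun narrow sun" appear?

5

Scanning the 25 overlapping trigram windows for "sun narrow sun":
  position 4–6: sun narrow sun
  position 9–11: sun narrow sun
  position 13–15: sun narrow sun
  position 18–20: sun narrow sun
  position 25–27: sun narrow sun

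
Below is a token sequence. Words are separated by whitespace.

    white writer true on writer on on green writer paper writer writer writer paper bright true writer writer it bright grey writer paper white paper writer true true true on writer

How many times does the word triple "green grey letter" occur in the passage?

0

Scanning the 29 overlapping trigram windows for "green grey letter":
  (none found)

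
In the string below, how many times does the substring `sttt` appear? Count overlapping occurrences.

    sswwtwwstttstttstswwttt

Sliding a length-4 window over the 23 characters (20 positions):
  position 8–11: sttt
  position 12–15: sttt

2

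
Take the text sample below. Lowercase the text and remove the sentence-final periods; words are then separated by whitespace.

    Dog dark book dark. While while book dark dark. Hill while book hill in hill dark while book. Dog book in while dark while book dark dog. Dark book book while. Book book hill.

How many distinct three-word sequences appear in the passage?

29

34 tokens → 32 trigram windows in total.
Repeated trigrams (each contributes count−1 duplicates):
  dark while book: 2
  dog dark book: 2
  while book dark: 2
3 duplicate windows → 32 − 3 = 29 distinct.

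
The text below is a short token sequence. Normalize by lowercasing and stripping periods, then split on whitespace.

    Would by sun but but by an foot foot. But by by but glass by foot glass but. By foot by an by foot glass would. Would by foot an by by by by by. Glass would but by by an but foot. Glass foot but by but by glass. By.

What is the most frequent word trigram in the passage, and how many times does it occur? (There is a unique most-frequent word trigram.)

Trigram frequencies (highest first):
  by by by: 3
  foot but by: 2
  but by by: 2
  by foot glass: 2
  would by sun: 1
  by sun but: 1
  … (38 more, each ≤ 1)

"by by by", 3 times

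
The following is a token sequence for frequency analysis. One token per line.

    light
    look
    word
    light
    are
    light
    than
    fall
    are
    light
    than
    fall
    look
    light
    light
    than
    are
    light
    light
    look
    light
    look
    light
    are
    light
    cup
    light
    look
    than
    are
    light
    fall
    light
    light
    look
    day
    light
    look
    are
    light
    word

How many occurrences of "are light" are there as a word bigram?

6

Scanning the 40 overlapping bigram windows for "are light":
  position 5–6: are light
  position 9–10: are light
  position 17–18: are light
  position 24–25: are light
  position 30–31: are light
  position 39–40: are light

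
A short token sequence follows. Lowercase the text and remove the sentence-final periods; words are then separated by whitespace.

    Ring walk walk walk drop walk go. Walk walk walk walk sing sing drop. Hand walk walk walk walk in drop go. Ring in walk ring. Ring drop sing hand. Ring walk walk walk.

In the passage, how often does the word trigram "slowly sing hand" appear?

Scanning the 32 overlapping trigram windows for "slowly sing hand":
  (none found)

0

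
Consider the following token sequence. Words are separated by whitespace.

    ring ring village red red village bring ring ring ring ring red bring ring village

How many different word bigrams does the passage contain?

9

15 tokens → 14 bigram windows in total.
Repeated bigrams (each contributes count−1 duplicates):
  ring ring: 4
  bring ring: 2
  ring village: 2
5 duplicate windows → 14 − 5 = 9 distinct.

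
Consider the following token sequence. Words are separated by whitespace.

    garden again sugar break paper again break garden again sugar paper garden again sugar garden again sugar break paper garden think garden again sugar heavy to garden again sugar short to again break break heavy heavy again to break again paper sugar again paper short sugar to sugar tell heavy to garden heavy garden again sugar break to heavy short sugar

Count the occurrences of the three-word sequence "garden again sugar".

7

Scanning the 59 overlapping trigram windows for "garden again sugar":
  position 1–3: garden again sugar
  position 8–10: garden again sugar
  position 12–14: garden again sugar
  position 15–17: garden again sugar
  position 22–24: garden again sugar
  position 27–29: garden again sugar
  position 54–56: garden again sugar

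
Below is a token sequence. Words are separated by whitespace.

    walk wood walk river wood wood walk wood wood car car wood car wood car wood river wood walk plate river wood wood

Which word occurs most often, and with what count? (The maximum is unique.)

Unigram frequencies (highest first):
  wood: 11
  walk: 4
  car: 4
  river: 3
  plate: 1

"wood", 11 times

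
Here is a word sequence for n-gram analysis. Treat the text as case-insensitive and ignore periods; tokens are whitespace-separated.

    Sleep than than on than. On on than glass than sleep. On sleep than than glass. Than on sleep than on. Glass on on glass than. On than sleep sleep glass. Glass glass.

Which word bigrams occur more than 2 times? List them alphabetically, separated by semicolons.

Bigram counts meeting the condition (more than 2 times):
  glass than: 3
  on than: 3
  sleep than: 3
  than on: 5

glass than; on than; sleep than; than on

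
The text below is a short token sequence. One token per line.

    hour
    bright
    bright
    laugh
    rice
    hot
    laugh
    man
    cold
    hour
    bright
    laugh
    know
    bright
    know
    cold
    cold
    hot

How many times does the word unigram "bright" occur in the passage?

Scanning the 18 tokens for "bright":
  position 2: bright
  position 3: bright
  position 11: bright
  position 14: bright

4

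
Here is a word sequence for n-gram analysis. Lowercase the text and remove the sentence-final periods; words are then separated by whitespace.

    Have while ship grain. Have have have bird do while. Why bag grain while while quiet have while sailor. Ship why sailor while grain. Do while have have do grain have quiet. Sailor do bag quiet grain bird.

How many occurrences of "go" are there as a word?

Scanning the 38 tokens for "go":
  (none found)

0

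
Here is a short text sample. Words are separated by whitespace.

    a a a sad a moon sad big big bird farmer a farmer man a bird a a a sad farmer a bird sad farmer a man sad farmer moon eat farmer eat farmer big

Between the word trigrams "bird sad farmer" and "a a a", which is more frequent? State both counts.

"a a a" (2 vs 1)

"bird sad farmer": 1 occurrence
"a a a": 2 occurrences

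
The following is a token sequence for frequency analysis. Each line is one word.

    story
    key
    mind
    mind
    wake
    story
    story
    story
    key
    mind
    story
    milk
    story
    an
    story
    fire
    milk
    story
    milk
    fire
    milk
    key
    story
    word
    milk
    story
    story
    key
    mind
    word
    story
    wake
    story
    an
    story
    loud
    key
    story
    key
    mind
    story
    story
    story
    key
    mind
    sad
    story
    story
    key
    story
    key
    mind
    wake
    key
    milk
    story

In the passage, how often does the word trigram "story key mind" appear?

6

Scanning the 54 overlapping trigram windows for "story key mind":
  position 1–3: story key mind
  position 8–10: story key mind
  position 27–29: story key mind
  position 38–40: story key mind
  position 43–45: story key mind
  position 50–52: story key mind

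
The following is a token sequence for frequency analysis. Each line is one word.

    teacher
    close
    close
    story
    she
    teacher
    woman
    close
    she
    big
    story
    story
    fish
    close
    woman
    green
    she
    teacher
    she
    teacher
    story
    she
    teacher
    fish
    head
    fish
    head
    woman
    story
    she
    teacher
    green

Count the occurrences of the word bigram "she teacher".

5

Scanning the 31 overlapping bigram windows for "she teacher":
  position 5–6: she teacher
  position 17–18: she teacher
  position 19–20: she teacher
  position 22–23: she teacher
  position 30–31: she teacher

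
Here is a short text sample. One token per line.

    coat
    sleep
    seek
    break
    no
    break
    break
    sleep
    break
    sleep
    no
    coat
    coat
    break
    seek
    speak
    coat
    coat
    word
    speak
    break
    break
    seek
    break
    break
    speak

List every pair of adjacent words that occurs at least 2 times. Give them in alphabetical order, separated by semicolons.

Bigram counts meeting the condition (at least 2 times):
  break break: 3
  break seek: 2
  break sleep: 2
  coat coat: 2
  seek break: 2

break break; break seek; break sleep; coat coat; seek break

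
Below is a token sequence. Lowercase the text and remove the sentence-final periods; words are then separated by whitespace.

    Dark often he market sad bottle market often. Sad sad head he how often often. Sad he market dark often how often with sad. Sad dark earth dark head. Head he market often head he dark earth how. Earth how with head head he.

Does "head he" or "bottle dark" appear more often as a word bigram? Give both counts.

"head he" (4 vs 0)

"head he": 4 occurrences
"bottle dark": 0 occurrences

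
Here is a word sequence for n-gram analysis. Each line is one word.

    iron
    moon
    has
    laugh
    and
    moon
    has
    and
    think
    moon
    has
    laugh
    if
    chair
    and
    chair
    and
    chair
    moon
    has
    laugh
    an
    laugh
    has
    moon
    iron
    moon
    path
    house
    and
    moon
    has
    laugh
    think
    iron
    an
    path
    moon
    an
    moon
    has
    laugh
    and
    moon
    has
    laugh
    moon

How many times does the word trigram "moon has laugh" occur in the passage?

6

Scanning the 45 overlapping trigram windows for "moon has laugh":
  position 2–4: moon has laugh
  position 10–12: moon has laugh
  position 19–21: moon has laugh
  position 31–33: moon has laugh
  position 40–42: moon has laugh
  position 44–46: moon has laugh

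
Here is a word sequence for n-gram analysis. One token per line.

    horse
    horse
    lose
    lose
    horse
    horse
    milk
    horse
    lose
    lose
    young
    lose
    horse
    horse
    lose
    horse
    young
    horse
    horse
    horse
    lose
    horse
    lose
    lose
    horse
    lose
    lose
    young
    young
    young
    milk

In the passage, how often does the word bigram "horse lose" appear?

6

Scanning the 30 overlapping bigram windows for "horse lose":
  position 2–3: horse lose
  position 8–9: horse lose
  position 14–15: horse lose
  position 20–21: horse lose
  position 22–23: horse lose
  position 25–26: horse lose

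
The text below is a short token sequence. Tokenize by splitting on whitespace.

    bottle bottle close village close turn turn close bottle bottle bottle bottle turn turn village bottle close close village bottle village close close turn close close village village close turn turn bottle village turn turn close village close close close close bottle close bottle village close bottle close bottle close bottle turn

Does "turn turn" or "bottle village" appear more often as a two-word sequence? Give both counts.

"turn turn" (4 vs 3)

"turn turn": 4 occurrences
"bottle village": 3 occurrences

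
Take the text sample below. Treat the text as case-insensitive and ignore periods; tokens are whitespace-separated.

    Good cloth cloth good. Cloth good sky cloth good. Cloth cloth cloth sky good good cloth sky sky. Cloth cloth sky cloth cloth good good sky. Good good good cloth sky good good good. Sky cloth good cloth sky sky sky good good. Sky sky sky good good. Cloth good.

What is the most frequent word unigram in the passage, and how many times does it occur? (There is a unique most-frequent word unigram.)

Unigram frequencies (highest first):
  good: 20
  cloth: 16
  sky: 14

"good", 20 times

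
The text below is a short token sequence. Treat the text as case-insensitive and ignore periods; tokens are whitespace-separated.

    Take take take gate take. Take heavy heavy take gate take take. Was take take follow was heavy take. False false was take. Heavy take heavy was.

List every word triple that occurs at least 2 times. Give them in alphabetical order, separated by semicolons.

Trigram counts meeting the condition (at least 2 times):
  gate take take: 2
  take gate take: 2

gate take take; take gate take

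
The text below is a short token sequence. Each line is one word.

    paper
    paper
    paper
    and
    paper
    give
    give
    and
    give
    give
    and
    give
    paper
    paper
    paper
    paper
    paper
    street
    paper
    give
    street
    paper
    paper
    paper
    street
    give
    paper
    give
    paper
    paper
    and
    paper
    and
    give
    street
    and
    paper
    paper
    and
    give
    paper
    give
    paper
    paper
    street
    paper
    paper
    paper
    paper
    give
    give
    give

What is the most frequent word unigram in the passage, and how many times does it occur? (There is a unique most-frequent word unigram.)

Unigram frequencies (highest first):
  paper: 26
  give: 14
  and: 7
  street: 5

"paper", 26 times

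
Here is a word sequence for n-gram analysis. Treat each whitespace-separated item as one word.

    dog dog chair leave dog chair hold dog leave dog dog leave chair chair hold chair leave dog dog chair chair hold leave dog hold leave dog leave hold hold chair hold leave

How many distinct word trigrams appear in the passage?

33 tokens → 31 trigram windows in total.
Repeated trigrams (each contributes count−1 duplicates):
  chair chair hold: 2
  chair hold leave: 2
  chair leave dog: 2
  dog dog chair: 2
  hold leave dog: 2
  leave dog dog: 2
6 duplicate windows → 31 − 6 = 25 distinct.

25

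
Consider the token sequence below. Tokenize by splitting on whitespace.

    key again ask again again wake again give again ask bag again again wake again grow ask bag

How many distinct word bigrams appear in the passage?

12

18 tokens → 17 bigram windows in total.
Repeated bigrams (each contributes count−1 duplicates):
  again again: 2
  again ask: 2
  again wake: 2
  ask bag: 2
  wake again: 2
5 duplicate windows → 17 − 5 = 12 distinct.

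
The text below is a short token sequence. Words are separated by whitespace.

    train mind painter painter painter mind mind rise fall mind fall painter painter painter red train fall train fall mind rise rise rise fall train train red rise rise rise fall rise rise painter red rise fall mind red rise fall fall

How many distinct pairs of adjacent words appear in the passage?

42 tokens → 41 bigram windows in total.
Repeated bigrams (each contributes count−1 duplicates):
  rise fall: 5
  rise rise: 5
  painter painter: 4
  fall mind: 3
  red rise: 3
  fall train: 2
  mind rise: 2
  painter red: 2
  … (1 more repeated)
19 duplicate windows → 41 − 19 = 22 distinct.

22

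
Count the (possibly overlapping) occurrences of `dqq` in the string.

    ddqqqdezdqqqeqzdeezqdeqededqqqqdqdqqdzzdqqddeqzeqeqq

5

Sliding a length-3 window over the 52 characters (50 positions):
  position 2–4: dqq
  position 9–11: dqq
  position 27–29: dqq
  position 34–36: dqq
  position 40–42: dqq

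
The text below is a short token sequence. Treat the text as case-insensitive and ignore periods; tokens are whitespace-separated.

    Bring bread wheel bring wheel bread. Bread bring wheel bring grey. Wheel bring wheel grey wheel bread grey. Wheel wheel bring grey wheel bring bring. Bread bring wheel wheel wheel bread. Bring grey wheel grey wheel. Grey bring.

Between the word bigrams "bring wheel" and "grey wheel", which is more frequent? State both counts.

"bring wheel": 4 occurrences
"grey wheel": 6 occurrences

"grey wheel" (6 vs 4)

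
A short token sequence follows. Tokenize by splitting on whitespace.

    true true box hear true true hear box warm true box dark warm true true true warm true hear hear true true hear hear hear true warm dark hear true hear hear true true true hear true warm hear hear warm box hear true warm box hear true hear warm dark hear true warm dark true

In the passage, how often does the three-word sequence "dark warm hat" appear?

0

Scanning the 54 overlapping trigram windows for "dark warm hat":
  (none found)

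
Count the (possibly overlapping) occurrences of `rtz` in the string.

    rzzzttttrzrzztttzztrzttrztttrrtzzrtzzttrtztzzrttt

Sliding a length-3 window over the 49 characters (47 positions):
  position 30–32: rtz
  position 34–36: rtz
  position 40–42: rtz

3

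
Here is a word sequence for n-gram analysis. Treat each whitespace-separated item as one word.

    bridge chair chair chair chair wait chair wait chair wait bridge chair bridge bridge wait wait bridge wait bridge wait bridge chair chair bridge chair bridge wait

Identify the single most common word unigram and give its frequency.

Unigram frequencies (highest first):
  chair: 10
  bridge: 9
  wait: 8

"chair", 10 times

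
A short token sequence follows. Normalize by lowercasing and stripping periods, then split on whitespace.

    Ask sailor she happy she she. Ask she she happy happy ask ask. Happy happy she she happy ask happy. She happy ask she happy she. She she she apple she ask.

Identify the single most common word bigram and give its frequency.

"she she", 6 times

Bigram frequencies (highest first):
  she she: 6
  she happy: 5
  happy she: 4
  happy ask: 3
  she ask: 2
  ask she: 2
  … (7 more, each ≤ 2)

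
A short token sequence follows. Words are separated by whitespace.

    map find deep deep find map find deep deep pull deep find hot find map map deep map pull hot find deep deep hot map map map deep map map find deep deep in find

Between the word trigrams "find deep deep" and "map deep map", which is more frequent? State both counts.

"find deep deep": 4 occurrences
"map deep map": 2 occurrences

"find deep deep" (4 vs 2)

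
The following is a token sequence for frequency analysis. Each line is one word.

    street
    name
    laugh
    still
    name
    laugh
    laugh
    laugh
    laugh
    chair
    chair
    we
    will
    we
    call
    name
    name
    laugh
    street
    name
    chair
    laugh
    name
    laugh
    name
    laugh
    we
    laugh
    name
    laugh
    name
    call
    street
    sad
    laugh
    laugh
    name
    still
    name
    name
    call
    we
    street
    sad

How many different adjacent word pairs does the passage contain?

44 tokens → 43 bigram windows in total.
Repeated bigrams (each contributes count−1 duplicates):
  name laugh: 6
  laugh name: 5
  laugh laugh: 4
  name call: 2
  name name: 2
  still name: 2
  street name: 2
  street sad: 2
17 duplicate windows → 43 − 17 = 26 distinct.

26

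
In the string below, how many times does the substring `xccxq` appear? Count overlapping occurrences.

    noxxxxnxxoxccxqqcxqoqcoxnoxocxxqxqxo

1

Sliding a length-5 window over the 36 characters (32 positions):
  position 11–15: xccxq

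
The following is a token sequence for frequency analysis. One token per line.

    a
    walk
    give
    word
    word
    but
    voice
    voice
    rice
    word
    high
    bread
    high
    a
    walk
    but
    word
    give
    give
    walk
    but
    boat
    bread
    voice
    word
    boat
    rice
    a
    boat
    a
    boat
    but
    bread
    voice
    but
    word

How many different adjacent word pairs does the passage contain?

36 tokens → 35 bigram windows in total.
Repeated bigrams (each contributes count−1 duplicates):
  a boat: 2
  a walk: 2
  bread voice: 2
  but word: 2
  walk but: 2
5 duplicate windows → 35 − 5 = 30 distinct.

30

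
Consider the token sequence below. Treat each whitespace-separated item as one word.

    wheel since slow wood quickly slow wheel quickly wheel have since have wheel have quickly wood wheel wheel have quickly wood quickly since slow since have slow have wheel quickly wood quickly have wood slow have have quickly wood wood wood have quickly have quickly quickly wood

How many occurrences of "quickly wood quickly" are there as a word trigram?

Scanning the 45 overlapping trigram windows for "quickly wood quickly":
  position 20–22: quickly wood quickly
  position 30–32: quickly wood quickly

2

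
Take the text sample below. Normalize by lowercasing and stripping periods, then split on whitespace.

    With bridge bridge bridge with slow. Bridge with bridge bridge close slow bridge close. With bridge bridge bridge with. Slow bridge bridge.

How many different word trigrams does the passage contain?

22 tokens → 20 trigram windows in total.
Repeated trigrams (each contributes count−1 duplicates):
  with bridge bridge: 3
  bridge bridge bridge: 2
  bridge bridge with: 2
  bridge with slow: 2
  with slow bridge: 2
6 duplicate windows → 20 − 6 = 14 distinct.

14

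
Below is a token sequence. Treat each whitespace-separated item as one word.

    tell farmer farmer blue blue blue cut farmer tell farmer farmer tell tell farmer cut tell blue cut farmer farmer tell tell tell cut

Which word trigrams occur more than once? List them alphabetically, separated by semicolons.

blue cut farmer; farmer farmer tell; farmer tell tell; tell farmer farmer

Trigram counts meeting the condition (more than once):
  blue cut farmer: 2
  farmer farmer tell: 2
  farmer tell tell: 2
  tell farmer farmer: 2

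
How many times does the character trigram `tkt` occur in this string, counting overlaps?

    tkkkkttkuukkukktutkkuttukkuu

0

Sliding a length-3 window over the 28 characters (26 positions):
  (no match at any position)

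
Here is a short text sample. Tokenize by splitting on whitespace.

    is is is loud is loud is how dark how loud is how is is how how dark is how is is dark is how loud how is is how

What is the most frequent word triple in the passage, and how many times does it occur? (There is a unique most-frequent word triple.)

Trigram frequencies (highest first):
  how is is: 3
  is loud is: 2
  loud is how: 2
  is how is: 2
  is is how: 2
  dark is how: 2
  … (15 more, each ≤ 1)

"how is is", 3 times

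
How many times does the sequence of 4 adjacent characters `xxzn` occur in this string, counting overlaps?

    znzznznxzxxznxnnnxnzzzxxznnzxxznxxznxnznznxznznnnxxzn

5

Sliding a length-4 window over the 53 characters (50 positions):
  position 10–13: xxzn
  position 23–26: xxzn
  position 29–32: xxzn
  position 33–36: xxzn
  position 50–53: xxzn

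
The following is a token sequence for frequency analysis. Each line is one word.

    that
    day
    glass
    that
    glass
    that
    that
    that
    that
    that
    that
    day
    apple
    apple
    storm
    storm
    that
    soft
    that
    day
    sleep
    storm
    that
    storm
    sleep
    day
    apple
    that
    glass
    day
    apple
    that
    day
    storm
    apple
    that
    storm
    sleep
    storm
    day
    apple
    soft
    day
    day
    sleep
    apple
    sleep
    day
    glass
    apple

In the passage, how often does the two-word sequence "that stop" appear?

Scanning the 49 overlapping bigram windows for "that stop":
  (none found)

0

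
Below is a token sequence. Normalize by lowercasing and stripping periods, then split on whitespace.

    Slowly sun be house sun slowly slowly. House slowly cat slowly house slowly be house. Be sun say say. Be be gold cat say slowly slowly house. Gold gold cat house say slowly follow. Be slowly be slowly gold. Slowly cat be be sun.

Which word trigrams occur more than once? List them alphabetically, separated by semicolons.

slowly house slowly; slowly slowly house

Trigram counts meeting the condition (more than once):
  slowly house slowly: 2
  slowly slowly house: 2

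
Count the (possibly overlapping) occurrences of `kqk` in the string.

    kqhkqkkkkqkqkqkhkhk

4

Sliding a length-3 window over the 19 characters (17 positions):
  position 4–6: kqk
  position 9–11: kqk
  position 11–13: kqk
  position 13–15: kqk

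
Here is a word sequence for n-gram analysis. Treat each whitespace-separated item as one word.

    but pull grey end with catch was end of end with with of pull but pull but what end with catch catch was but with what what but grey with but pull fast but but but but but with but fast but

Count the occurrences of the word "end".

4

Scanning the 42 tokens for "end":
  position 4: end
  position 8: end
  position 10: end
  position 19: end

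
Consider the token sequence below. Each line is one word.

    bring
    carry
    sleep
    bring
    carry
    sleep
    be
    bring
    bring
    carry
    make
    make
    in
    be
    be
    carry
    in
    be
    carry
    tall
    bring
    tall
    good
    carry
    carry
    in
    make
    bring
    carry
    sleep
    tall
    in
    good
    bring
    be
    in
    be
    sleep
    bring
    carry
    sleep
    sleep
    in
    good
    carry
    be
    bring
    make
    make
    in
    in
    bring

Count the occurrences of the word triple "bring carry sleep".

Scanning the 50 overlapping trigram windows for "bring carry sleep":
  position 1–3: bring carry sleep
  position 4–6: bring carry sleep
  position 28–30: bring carry sleep
  position 39–41: bring carry sleep

4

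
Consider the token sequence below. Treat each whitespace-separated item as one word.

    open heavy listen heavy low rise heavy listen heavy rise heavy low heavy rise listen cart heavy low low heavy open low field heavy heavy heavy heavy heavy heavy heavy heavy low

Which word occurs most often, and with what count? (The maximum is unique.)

"heavy", 16 times

Unigram frequencies (highest first):
  heavy: 16
  low: 6
  listen: 3
  rise: 3
  open: 2
  cart: 1
  … (1 more, each ≤ 1)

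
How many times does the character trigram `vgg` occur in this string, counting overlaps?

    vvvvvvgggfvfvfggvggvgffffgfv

Sliding a length-3 window over the 28 characters (26 positions):
  position 6–8: vgg
  position 17–19: vgg

2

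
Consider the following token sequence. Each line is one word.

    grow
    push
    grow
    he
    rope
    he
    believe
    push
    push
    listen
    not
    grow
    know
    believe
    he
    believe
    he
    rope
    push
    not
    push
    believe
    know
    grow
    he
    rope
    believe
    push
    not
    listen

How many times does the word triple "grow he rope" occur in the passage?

Scanning the 28 overlapping trigram windows for "grow he rope":
  position 3–5: grow he rope
  position 24–26: grow he rope

2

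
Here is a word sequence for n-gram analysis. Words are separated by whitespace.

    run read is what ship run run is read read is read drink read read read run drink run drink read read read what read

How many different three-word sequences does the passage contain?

25 tokens → 23 trigram windows in total.
Repeated trigrams (each contributes count−1 duplicates):
  drink read read: 2
  read read read: 2
2 duplicate windows → 23 − 2 = 21 distinct.

21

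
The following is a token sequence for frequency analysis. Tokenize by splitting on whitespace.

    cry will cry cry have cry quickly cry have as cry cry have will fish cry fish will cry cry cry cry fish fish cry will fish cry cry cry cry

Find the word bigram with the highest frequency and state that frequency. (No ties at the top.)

"cry cry", 8 times

Bigram frequencies (highest first):
  cry cry: 8
  cry have: 3
  fish cry: 3
  cry will: 2
  will cry: 2
  will fish: 2
  … (9 more, each ≤ 2)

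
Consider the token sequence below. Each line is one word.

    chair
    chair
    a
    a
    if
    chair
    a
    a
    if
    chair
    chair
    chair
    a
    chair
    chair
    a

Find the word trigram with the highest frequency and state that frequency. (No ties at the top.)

Trigram frequencies (highest first):
  chair chair a: 3
  chair a a: 2
  a a if: 2
  a if chair: 2
  if chair a: 1
  if chair chair: 1
  … (3 more, each ≤ 1)

"chair chair a", 3 times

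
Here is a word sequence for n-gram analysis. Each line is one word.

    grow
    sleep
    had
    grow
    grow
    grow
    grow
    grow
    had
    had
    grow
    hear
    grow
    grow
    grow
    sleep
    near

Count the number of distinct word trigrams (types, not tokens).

17 tokens → 15 trigram windows in total.
Repeated trigrams (each contributes count−1 duplicates):
  grow grow grow: 4
3 duplicate windows → 15 − 3 = 12 distinct.

12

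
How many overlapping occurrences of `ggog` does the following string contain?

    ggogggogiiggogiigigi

3

Sliding a length-4 window over the 20 characters (17 positions):
  position 1–4: ggog
  position 5–8: ggog
  position 11–14: ggog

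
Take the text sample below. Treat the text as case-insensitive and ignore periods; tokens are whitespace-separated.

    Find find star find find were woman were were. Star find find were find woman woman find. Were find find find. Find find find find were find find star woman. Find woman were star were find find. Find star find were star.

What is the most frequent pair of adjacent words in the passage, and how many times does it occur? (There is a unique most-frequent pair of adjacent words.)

"find find", 12 times

Bigram frequencies (highest first):
  find find: 12
  find were: 5
  were find: 4
  find star: 3
  star find: 3
  were star: 3
  … (8 more, each ≤ 2)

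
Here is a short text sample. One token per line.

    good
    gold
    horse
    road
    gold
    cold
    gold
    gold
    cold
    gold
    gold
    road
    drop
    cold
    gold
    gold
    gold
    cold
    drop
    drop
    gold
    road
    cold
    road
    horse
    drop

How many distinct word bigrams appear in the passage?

17

26 tokens → 25 bigram windows in total.
Repeated bigrams (each contributes count−1 duplicates):
  gold gold: 4
  cold gold: 3
  gold cold: 3
  gold road: 2
8 duplicate windows → 25 − 8 = 17 distinct.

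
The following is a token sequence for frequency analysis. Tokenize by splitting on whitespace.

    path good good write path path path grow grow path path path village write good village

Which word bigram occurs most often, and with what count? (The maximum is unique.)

"path path", 4 times

Bigram frequencies (highest first):
  path path: 4
  path good: 1
  good good: 1
  good write: 1
  write path: 1
  path grow: 1
  … (6 more, each ≤ 1)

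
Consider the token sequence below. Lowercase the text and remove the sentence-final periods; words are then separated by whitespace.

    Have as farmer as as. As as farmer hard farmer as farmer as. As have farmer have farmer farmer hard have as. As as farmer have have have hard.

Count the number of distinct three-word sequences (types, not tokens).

22

29 tokens → 27 trigram windows in total.
Repeated trigrams (each contributes count−1 duplicates):
  as as as: 3
  as as farmer: 2
  as farmer as: 2
  farmer as as: 2
5 duplicate windows → 27 − 5 = 22 distinct.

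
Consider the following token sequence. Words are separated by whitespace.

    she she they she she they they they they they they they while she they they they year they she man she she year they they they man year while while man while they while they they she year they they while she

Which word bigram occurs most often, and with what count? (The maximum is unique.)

"they they", 12 times

Bigram frequencies (highest first):
  they they: 12
  she she: 3
  she they: 3
  they she: 3
  they while: 3
  year they: 3
  … (12 more, each ≤ 2)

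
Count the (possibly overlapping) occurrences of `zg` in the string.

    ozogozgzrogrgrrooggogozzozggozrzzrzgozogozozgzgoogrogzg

6

Sliding a length-2 window over the 55 characters (54 positions):
  position 6–7: zg
  position 26–27: zg
  position 35–36: zg
  position 44–45: zg
  position 46–47: zg
  position 54–55: zg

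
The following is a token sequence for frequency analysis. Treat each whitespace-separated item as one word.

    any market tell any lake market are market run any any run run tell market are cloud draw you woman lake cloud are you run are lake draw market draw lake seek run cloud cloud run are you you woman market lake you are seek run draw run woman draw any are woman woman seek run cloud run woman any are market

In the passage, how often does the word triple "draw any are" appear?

1

Scanning the 60 overlapping trigram windows for "draw any are":
  position 50–52: draw any are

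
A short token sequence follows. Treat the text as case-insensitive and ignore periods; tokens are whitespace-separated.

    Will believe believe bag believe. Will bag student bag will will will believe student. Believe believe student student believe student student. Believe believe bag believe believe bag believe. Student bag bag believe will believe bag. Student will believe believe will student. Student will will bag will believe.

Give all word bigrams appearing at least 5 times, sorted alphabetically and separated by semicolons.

Bigram counts meeting the condition (at least 5 times):
  believe believe: 5
  will believe: 5

believe believe; will believe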